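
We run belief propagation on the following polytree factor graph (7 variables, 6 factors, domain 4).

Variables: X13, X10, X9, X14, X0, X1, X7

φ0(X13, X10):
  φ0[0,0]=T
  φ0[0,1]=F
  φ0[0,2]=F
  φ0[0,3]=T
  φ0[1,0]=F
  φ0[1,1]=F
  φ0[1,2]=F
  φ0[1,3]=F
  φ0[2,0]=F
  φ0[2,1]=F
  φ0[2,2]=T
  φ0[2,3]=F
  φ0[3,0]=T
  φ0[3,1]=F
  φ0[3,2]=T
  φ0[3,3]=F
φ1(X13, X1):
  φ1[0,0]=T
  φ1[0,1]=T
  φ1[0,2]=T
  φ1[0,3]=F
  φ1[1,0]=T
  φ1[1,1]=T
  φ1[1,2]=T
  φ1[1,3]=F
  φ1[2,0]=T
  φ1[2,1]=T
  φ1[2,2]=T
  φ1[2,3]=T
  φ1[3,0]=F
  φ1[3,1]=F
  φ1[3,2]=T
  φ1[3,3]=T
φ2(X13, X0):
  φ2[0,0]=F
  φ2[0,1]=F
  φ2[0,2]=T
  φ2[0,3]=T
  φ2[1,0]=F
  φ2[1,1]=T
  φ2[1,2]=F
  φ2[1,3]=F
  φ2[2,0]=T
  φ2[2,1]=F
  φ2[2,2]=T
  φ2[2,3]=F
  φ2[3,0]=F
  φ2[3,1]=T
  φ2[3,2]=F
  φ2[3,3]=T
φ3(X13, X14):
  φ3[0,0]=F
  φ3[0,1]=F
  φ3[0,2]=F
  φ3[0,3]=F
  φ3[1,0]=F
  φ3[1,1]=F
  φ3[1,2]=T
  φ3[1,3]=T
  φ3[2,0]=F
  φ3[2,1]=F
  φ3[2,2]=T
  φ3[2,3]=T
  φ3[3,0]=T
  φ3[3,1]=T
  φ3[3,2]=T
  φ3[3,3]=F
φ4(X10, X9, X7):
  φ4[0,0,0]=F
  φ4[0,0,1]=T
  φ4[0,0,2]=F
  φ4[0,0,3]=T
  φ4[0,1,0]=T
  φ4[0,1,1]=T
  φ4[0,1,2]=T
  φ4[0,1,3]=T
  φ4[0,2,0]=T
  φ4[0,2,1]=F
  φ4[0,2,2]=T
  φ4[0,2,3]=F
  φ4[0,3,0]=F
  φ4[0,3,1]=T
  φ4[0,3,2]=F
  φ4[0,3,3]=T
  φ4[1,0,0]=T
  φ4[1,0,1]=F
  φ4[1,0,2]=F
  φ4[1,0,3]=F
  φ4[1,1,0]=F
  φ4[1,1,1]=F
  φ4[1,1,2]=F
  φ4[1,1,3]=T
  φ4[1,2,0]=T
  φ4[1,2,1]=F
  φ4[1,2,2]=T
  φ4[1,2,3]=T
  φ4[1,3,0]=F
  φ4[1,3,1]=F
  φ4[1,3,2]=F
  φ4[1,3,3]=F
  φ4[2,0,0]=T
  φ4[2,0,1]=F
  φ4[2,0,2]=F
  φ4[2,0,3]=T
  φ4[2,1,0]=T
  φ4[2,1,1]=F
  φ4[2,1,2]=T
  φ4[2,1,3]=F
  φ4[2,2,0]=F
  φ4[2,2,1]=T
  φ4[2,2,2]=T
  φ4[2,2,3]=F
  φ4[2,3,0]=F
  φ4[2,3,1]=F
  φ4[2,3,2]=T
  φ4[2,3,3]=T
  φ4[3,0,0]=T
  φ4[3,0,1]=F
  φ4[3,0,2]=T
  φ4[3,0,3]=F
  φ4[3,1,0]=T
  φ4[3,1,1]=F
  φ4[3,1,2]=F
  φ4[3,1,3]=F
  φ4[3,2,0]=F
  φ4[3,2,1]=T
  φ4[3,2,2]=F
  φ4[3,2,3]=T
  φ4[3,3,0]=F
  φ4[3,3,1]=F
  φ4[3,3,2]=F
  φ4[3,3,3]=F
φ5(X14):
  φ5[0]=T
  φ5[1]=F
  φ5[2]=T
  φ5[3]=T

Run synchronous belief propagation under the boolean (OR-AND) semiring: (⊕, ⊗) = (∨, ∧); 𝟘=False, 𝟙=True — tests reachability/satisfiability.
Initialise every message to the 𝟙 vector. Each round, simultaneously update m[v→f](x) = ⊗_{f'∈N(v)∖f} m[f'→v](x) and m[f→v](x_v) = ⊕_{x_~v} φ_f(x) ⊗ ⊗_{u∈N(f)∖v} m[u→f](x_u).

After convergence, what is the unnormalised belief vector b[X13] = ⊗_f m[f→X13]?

init: all messages = 𝟙 over 4 values
r1 m[φ0→X13] = [T, F, T, T]
r1 m[φ0→X10] = [T, F, T, T]
r1 m[φ1→X13] = [T, T, T, T]
r1 m[φ1→X1] = [T, T, T, T]
r1 m[φ2→X13] = [T, T, T, T]
r1 m[φ2→X0] = [T, T, T, T]
r1 m[φ3→X13] = [F, T, T, T]
r1 m[φ3→X14] = [T, T, T, T]
r1 m[φ4→X10] = [T, T, T, T]
r1 m[φ4→X9] = [T, T, T, T]
r1 m[φ4→X7] = [T, T, T, T]
r1 m[φ5→X14] = [T, F, T, T]
r1 m[X13→φ0] = [T, T, T, T]
r1 m[X13→φ1] = [T, T, T, T]
r1 m[X13→φ2] = [T, T, T, T]
r1 m[X13→φ3] = [T, T, T, T]
r1 m[X10→φ0] = [T, T, T, T]
r1 m[X10→φ4] = [T, T, T, T]
r1 m[X9→φ4] = [T, T, T, T]
r1 m[X14→φ3] = [T, T, T, T]
r1 m[X14→φ5] = [T, T, T, T]
r1 m[X0→φ2] = [T, T, T, T]
r1 m[X1→φ1] = [T, T, T, T]
r1 m[X7→φ4] = [T, T, T, T]
r2 m[φ0→X13] = [T, F, T, T]
r2 m[φ0→X10] = [T, F, T, T]
r2 m[φ1→X13] = [T, T, T, T]
r2 m[φ1→X1] = [T, T, T, T]
r2 m[φ2→X13] = [T, T, T, T]
r2 m[φ2→X0] = [T, T, T, T]
r2 m[φ3→X13] = [F, T, T, T]
r2 m[φ3→X14] = [T, T, T, T]
r2 m[φ4→X10] = [T, T, T, T]
r2 m[φ4→X9] = [T, T, T, T]
r2 m[φ4→X7] = [T, T, T, T]
r2 m[φ5→X14] = [T, F, T, T]
r2 m[X13→φ0] = [F, T, T, T]
r2 m[X13→φ1] = [F, F, T, T]
r2 m[X13→φ2] = [F, F, T, T]
r2 m[X13→φ3] = [T, F, T, T]
r2 m[X10→φ0] = [T, T, T, T]
r2 m[X10→φ4] = [T, F, T, T]
r2 m[X9→φ4] = [T, T, T, T]
r2 m[X14→φ3] = [T, F, T, T]
r2 m[X14→φ5] = [T, T, T, T]
r2 m[X0→φ2] = [T, T, T, T]
r2 m[X1→φ1] = [T, T, T, T]
r2 m[X7→φ4] = [T, T, T, T]
r3 m[φ0→X13] = [T, F, T, T]
r3 m[φ0→X10] = [T, F, T, F]
r3 m[φ1→X13] = [T, T, T, T]
r3 m[φ1→X1] = [T, T, T, T]
r3 m[φ2→X13] = [T, T, T, T]
r3 m[φ2→X0] = [T, T, T, T]
r3 m[φ3→X13] = [F, T, T, T]
r3 m[φ3→X14] = [T, T, T, T]
r3 m[φ4→X10] = [T, T, T, T]
r3 m[φ4→X9] = [T, T, T, T]
r3 m[φ4→X7] = [T, T, T, T]
r3 m[φ5→X14] = [T, F, T, T]
r3 m[X13→φ0] = [F, T, T, T]
r3 m[X13→φ1] = [F, F, T, T]
r3 m[X13→φ2] = [F, F, T, T]
r3 m[X13→φ3] = [T, F, T, T]
r3 m[X10→φ0] = [T, T, T, T]
r3 m[X10→φ4] = [T, F, T, T]
r3 m[X9→φ4] = [T, T, T, T]
r3 m[X14→φ3] = [T, F, T, T]
r3 m[X14→φ5] = [T, T, T, T]
r3 m[X0→φ2] = [T, T, T, T]
r3 m[X1→φ1] = [T, T, T, T]
r3 m[X7→φ4] = [T, T, T, T]
r4 m[φ0→X13] = [T, F, T, T]
r4 m[φ0→X10] = [T, F, T, F]
r4 m[φ1→X13] = [T, T, T, T]
r4 m[φ1→X1] = [T, T, T, T]
r4 m[φ2→X13] = [T, T, T, T]
r4 m[φ2→X0] = [T, T, T, T]
r4 m[φ3→X13] = [F, T, T, T]
r4 m[φ3→X14] = [T, T, T, T]
r4 m[φ4→X10] = [T, T, T, T]
r4 m[φ4→X9] = [T, T, T, T]
r4 m[φ4→X7] = [T, T, T, T]
r4 m[φ5→X14] = [T, F, T, T]
r4 m[X13→φ0] = [F, T, T, T]
r4 m[X13→φ1] = [F, F, T, T]
r4 m[X13→φ2] = [F, F, T, T]
r4 m[X13→φ3] = [T, F, T, T]
r4 m[X10→φ0] = [T, T, T, T]
r4 m[X10→φ4] = [T, F, T, F]
r4 m[X9→φ4] = [T, T, T, T]
r4 m[X14→φ3] = [T, F, T, T]
r4 m[X14→φ5] = [T, T, T, T]
r4 m[X0→φ2] = [T, T, T, T]
r4 m[X1→φ1] = [T, T, T, T]
r4 m[X7→φ4] = [T, T, T, T]
r5 m[φ0→X13] = [T, F, T, T]
r5 m[φ0→X10] = [T, F, T, F]
r5 m[φ1→X13] = [T, T, T, T]
r5 m[φ1→X1] = [T, T, T, T]
r5 m[φ2→X13] = [T, T, T, T]
r5 m[φ2→X0] = [T, T, T, T]
r5 m[φ3→X13] = [F, T, T, T]
r5 m[φ3→X14] = [T, T, T, T]
r5 m[φ4→X10] = [T, T, T, T]
r5 m[φ4→X9] = [T, T, T, T]
r5 m[φ4→X7] = [T, T, T, T]
r5 m[φ5→X14] = [T, F, T, T]
r5 m[X13→φ0] = [F, T, T, T]
r5 m[X13→φ1] = [F, F, T, T]
r5 m[X13→φ2] = [F, F, T, T]
r5 m[X13→φ3] = [T, F, T, T]
r5 m[X10→φ0] = [T, T, T, T]
r5 m[X10→φ4] = [T, F, T, F]
r5 m[X9→φ4] = [T, T, T, T]
r5 m[X14→φ3] = [T, F, T, T]
r5 m[X14→φ5] = [T, T, T, T]
r5 m[X0→φ2] = [T, T, T, T]
r5 m[X1→φ1] = [T, T, T, T]
r5 m[X7→φ4] = [T, T, T, T]
fixed point reached at round 5
b[X13] = ⊗ incoming = [F, F, T, T]

b[X13] = [F, F, T, T]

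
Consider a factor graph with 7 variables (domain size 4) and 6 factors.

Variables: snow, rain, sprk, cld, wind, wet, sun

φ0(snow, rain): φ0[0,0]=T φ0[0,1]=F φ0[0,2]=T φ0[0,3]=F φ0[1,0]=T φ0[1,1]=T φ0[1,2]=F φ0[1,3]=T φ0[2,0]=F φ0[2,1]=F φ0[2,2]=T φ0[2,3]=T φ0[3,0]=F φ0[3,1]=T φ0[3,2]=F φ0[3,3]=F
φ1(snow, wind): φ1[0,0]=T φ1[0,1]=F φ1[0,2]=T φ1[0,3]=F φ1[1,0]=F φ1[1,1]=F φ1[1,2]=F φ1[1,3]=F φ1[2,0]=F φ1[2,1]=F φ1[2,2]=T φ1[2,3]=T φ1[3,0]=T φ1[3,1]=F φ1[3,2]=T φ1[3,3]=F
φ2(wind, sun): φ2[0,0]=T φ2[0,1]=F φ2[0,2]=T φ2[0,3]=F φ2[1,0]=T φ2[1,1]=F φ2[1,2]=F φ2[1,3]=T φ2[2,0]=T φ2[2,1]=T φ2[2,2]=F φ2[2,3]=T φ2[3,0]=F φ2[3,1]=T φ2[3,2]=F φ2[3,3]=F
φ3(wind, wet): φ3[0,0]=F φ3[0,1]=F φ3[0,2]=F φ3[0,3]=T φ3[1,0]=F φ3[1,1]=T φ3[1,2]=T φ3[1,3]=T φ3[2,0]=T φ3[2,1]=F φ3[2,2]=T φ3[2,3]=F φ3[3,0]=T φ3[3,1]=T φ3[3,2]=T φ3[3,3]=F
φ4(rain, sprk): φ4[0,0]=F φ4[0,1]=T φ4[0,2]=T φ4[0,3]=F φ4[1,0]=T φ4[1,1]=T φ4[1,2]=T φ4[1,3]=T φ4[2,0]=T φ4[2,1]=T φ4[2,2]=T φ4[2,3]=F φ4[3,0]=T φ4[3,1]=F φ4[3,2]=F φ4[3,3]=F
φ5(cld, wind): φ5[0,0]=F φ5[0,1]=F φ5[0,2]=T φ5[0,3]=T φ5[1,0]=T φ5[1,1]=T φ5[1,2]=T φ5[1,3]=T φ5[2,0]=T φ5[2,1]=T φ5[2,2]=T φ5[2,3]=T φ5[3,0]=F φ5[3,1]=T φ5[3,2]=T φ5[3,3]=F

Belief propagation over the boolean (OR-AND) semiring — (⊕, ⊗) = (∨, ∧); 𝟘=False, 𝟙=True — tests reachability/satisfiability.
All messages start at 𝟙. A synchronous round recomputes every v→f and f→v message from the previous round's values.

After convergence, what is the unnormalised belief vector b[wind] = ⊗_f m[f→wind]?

init: all messages = 𝟙 over 4 values
r1 m[φ0→snow] = [T, T, T, T]
r1 m[φ0→rain] = [T, T, T, T]
r1 m[φ1→snow] = [T, F, T, T]
r1 m[φ1→wind] = [T, F, T, T]
r1 m[φ2→wind] = [T, T, T, T]
r1 m[φ2→sun] = [T, T, T, T]
r1 m[φ3→wind] = [T, T, T, T]
r1 m[φ3→wet] = [T, T, T, T]
r1 m[φ4→rain] = [T, T, T, T]
r1 m[φ4→sprk] = [T, T, T, T]
r1 m[φ5→cld] = [T, T, T, T]
r1 m[φ5→wind] = [T, T, T, T]
r1 m[snow→φ0] = [T, T, T, T]
r1 m[snow→φ1] = [T, T, T, T]
r1 m[rain→φ0] = [T, T, T, T]
r1 m[rain→φ4] = [T, T, T, T]
r1 m[sprk→φ4] = [T, T, T, T]
r1 m[cld→φ5] = [T, T, T, T]
r1 m[wind→φ1] = [T, T, T, T]
r1 m[wind→φ2] = [T, T, T, T]
r1 m[wind→φ3] = [T, T, T, T]
r1 m[wind→φ5] = [T, T, T, T]
r1 m[wet→φ3] = [T, T, T, T]
r1 m[sun→φ2] = [T, T, T, T]
r2 m[φ0→snow] = [T, T, T, T]
r2 m[φ0→rain] = [T, T, T, T]
r2 m[φ1→snow] = [T, F, T, T]
r2 m[φ1→wind] = [T, F, T, T]
r2 m[φ2→wind] = [T, T, T, T]
r2 m[φ2→sun] = [T, T, T, T]
r2 m[φ3→wind] = [T, T, T, T]
r2 m[φ3→wet] = [T, T, T, T]
r2 m[φ4→rain] = [T, T, T, T]
r2 m[φ4→sprk] = [T, T, T, T]
r2 m[φ5→cld] = [T, T, T, T]
r2 m[φ5→wind] = [T, T, T, T]
r2 m[snow→φ0] = [T, F, T, T]
r2 m[snow→φ1] = [T, T, T, T]
r2 m[rain→φ0] = [T, T, T, T]
r2 m[rain→φ4] = [T, T, T, T]
r2 m[sprk→φ4] = [T, T, T, T]
r2 m[cld→φ5] = [T, T, T, T]
r2 m[wind→φ1] = [T, T, T, T]
r2 m[wind→φ2] = [T, F, T, T]
r2 m[wind→φ3] = [T, F, T, T]
r2 m[wind→φ5] = [T, F, T, T]
r2 m[wet→φ3] = [T, T, T, T]
r2 m[sun→φ2] = [T, T, T, T]
r3 m[φ0→snow] = [T, T, T, T]
r3 m[φ0→rain] = [T, T, T, T]
r3 m[φ1→snow] = [T, F, T, T]
r3 m[φ1→wind] = [T, F, T, T]
r3 m[φ2→wind] = [T, T, T, T]
r3 m[φ2→sun] = [T, T, T, T]
r3 m[φ3→wind] = [T, T, T, T]
r3 m[φ3→wet] = [T, T, T, T]
r3 m[φ4→rain] = [T, T, T, T]
r3 m[φ4→sprk] = [T, T, T, T]
r3 m[φ5→cld] = [T, T, T, T]
r3 m[φ5→wind] = [T, T, T, T]
r3 m[snow→φ0] = [T, F, T, T]
r3 m[snow→φ1] = [T, T, T, T]
r3 m[rain→φ0] = [T, T, T, T]
r3 m[rain→φ4] = [T, T, T, T]
r3 m[sprk→φ4] = [T, T, T, T]
r3 m[cld→φ5] = [T, T, T, T]
r3 m[wind→φ1] = [T, T, T, T]
r3 m[wind→φ2] = [T, F, T, T]
r3 m[wind→φ3] = [T, F, T, T]
r3 m[wind→φ5] = [T, F, T, T]
r3 m[wet→φ3] = [T, T, T, T]
r3 m[sun→φ2] = [T, T, T, T]
fixed point reached at round 3
b[wind] = ⊗ incoming = [T, F, T, T]

b[wind] = [T, F, T, T]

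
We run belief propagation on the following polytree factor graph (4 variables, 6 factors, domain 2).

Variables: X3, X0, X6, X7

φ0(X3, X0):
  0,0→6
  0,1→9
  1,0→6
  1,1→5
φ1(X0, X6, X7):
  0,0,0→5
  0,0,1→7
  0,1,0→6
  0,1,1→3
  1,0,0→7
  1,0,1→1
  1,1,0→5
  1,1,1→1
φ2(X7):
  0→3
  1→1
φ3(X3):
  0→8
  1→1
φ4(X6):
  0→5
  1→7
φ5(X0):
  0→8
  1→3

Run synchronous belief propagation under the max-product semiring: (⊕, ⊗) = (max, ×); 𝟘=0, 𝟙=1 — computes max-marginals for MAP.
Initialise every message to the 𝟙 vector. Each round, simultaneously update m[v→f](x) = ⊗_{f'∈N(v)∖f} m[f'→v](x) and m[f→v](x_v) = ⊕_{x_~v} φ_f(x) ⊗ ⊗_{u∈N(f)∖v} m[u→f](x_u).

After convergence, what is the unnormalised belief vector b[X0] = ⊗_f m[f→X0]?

init: all messages = 𝟙 over 2 values
r1 m[φ0→X3] = [9, 6]
r1 m[φ0→X0] = [6, 9]
r1 m[φ1→X0] = [7, 7]
r1 m[φ1→X6] = [7, 6]
r1 m[φ1→X7] = [7, 7]
r1 m[φ2→X7] = [3, 1]
r1 m[φ3→X3] = [8, 1]
r1 m[φ4→X6] = [5, 7]
r1 m[φ5→X0] = [8, 3]
r1 m[X3→φ0] = [1, 1]
r1 m[X3→φ3] = [1, 1]
r1 m[X0→φ0] = [1, 1]
r1 m[X0→φ1] = [1, 1]
r1 m[X0→φ5] = [1, 1]
r1 m[X6→φ1] = [1, 1]
r1 m[X6→φ4] = [1, 1]
r1 m[X7→φ1] = [1, 1]
r1 m[X7→φ2] = [1, 1]
r2 m[φ0→X3] = [9, 6]
r2 m[φ0→X0] = [6, 9]
r2 m[φ1→X0] = [7, 7]
r2 m[φ1→X6] = [7, 6]
r2 m[φ1→X7] = [7, 7]
r2 m[φ2→X7] = [3, 1]
r2 m[φ3→X3] = [8, 1]
r2 m[φ4→X6] = [5, 7]
r2 m[φ5→X0] = [8, 3]
r2 m[X3→φ0] = [8, 1]
r2 m[X3→φ3] = [9, 6]
r2 m[X0→φ0] = [56, 21]
r2 m[X0→φ1] = [48, 27]
r2 m[X0→φ5] = [42, 63]
r2 m[X6→φ1] = [5, 7]
r2 m[X6→φ4] = [7, 6]
r2 m[X7→φ1] = [3, 1]
r2 m[X7→φ2] = [7, 7]
r3 m[φ0→X3] = [336, 336]
r3 m[φ0→X0] = [48, 72]
r3 m[φ1→X0] = [126, 105]
r3 m[φ1→X6] = [720, 864]
r3 m[φ1→X7] = [2016, 1680]
r3 m[φ2→X7] = [3, 1]
r3 m[φ3→X3] = [8, 1]
r3 m[φ4→X6] = [5, 7]
r3 m[φ5→X0] = [8, 3]
r3 m[X3→φ0] = [8, 1]
r3 m[X3→φ3] = [9, 6]
r3 m[X0→φ0] = [56, 21]
r3 m[X0→φ1] = [48, 27]
r3 m[X0→φ5] = [42, 63]
r3 m[X6→φ1] = [5, 7]
r3 m[X6→φ4] = [7, 6]
r3 m[X7→φ1] = [3, 1]
r3 m[X7→φ2] = [7, 7]
r4 m[φ0→X3] = [336, 336]
r4 m[φ0→X0] = [48, 72]
r4 m[φ1→X0] = [126, 105]
r4 m[φ1→X6] = [720, 864]
r4 m[φ1→X7] = [2016, 1680]
r4 m[φ2→X7] = [3, 1]
r4 m[φ3→X3] = [8, 1]
r4 m[φ4→X6] = [5, 7]
r4 m[φ5→X0] = [8, 3]
r4 m[X3→φ0] = [8, 1]
r4 m[X3→φ3] = [336, 336]
r4 m[X0→φ0] = [1008, 315]
r4 m[X0→φ1] = [384, 216]
r4 m[X0→φ5] = [6048, 7560]
r4 m[X6→φ1] = [5, 7]
r4 m[X6→φ4] = [720, 864]
r4 m[X7→φ1] = [3, 1]
r4 m[X7→φ2] = [2016, 1680]
r5 m[φ0→X3] = [6048, 6048]
r5 m[φ0→X0] = [48, 72]
r5 m[φ1→X0] = [126, 105]
r5 m[φ1→X6] = [5760, 6912]
r5 m[φ1→X7] = [16128, 13440]
r5 m[φ2→X7] = [3, 1]
r5 m[φ3→X3] = [8, 1]
r5 m[φ4→X6] = [5, 7]
r5 m[φ5→X0] = [8, 3]
r5 m[X3→φ0] = [8, 1]
r5 m[X3→φ3] = [336, 336]
r5 m[X0→φ0] = [1008, 315]
r5 m[X0→φ1] = [384, 216]
r5 m[X0→φ5] = [6048, 7560]
r5 m[X6→φ1] = [5, 7]
r5 m[X6→φ4] = [720, 864]
r5 m[X7→φ1] = [3, 1]
r5 m[X7→φ2] = [2016, 1680]
r6 m[φ0→X3] = [6048, 6048]
r6 m[φ0→X0] = [48, 72]
r6 m[φ1→X0] = [126, 105]
r6 m[φ1→X6] = [5760, 6912]
r6 m[φ1→X7] = [16128, 13440]
r6 m[φ2→X7] = [3, 1]
r6 m[φ3→X3] = [8, 1]
r6 m[φ4→X6] = [5, 7]
r6 m[φ5→X0] = [8, 3]
r6 m[X3→φ0] = [8, 1]
r6 m[X3→φ3] = [6048, 6048]
r6 m[X0→φ0] = [1008, 315]
r6 m[X0→φ1] = [384, 216]
r6 m[X0→φ5] = [6048, 7560]
r6 m[X6→φ1] = [5, 7]
r6 m[X6→φ4] = [5760, 6912]
r6 m[X7→φ1] = [3, 1]
r6 m[X7→φ2] = [16128, 13440]
r7 m[φ0→X3] = [6048, 6048]
r7 m[φ0→X0] = [48, 72]
r7 m[φ1→X0] = [126, 105]
r7 m[φ1→X6] = [5760, 6912]
r7 m[φ1→X7] = [16128, 13440]
r7 m[φ2→X7] = [3, 1]
r7 m[φ3→X3] = [8, 1]
r7 m[φ4→X6] = [5, 7]
r7 m[φ5→X0] = [8, 3]
r7 m[X3→φ0] = [8, 1]
r7 m[X3→φ3] = [6048, 6048]
r7 m[X0→φ0] = [1008, 315]
r7 m[X0→φ1] = [384, 216]
r7 m[X0→φ5] = [6048, 7560]
r7 m[X6→φ1] = [5, 7]
r7 m[X6→φ4] = [5760, 6912]
r7 m[X7→φ1] = [3, 1]
r7 m[X7→φ2] = [16128, 13440]
fixed point reached at round 7
b[X0] = ⊗ incoming = [48384, 22680]

b[X0] = [48384, 22680]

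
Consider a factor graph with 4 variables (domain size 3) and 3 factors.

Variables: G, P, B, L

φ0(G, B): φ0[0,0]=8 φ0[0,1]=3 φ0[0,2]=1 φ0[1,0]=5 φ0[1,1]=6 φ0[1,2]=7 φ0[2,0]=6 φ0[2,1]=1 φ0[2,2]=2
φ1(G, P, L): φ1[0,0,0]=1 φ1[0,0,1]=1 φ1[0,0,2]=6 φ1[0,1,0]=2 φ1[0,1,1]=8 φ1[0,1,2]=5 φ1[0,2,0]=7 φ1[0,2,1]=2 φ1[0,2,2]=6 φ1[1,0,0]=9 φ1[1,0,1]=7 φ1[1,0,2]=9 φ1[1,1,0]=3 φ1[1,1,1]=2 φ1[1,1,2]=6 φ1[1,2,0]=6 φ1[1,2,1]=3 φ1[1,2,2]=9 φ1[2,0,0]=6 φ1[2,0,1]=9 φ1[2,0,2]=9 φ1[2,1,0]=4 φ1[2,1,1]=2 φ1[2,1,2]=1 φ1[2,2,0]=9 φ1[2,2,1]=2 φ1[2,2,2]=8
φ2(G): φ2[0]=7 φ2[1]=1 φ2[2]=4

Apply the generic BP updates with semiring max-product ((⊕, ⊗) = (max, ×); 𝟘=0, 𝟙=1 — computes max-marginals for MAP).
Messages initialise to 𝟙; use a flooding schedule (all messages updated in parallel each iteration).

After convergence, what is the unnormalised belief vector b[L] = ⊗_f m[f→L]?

b[L] = [392, 448, 336]

init: all messages = 𝟙 over 3 values
r1 m[φ0→G] = [8, 7, 6]
r1 m[φ0→B] = [8, 6, 7]
r1 m[φ1→G] = [8, 9, 9]
r1 m[φ1→P] = [9, 8, 9]
r1 m[φ1→L] = [9, 9, 9]
r1 m[φ2→G] = [7, 1, 4]
r1 m[G→φ0] = [1, 1, 1]
r1 m[G→φ1] = [1, 1, 1]
r1 m[G→φ2] = [1, 1, 1]
r1 m[P→φ1] = [1, 1, 1]
r1 m[B→φ0] = [1, 1, 1]
r1 m[L→φ1] = [1, 1, 1]
r2 m[φ0→G] = [8, 7, 6]
r2 m[φ0→B] = [8, 6, 7]
r2 m[φ1→G] = [8, 9, 9]
r2 m[φ1→P] = [9, 8, 9]
r2 m[φ1→L] = [9, 9, 9]
r2 m[φ2→G] = [7, 1, 4]
r2 m[G→φ0] = [56, 9, 36]
r2 m[G→φ1] = [56, 7, 24]
r2 m[G→φ2] = [64, 63, 54]
r2 m[P→φ1] = [1, 1, 1]
r2 m[B→φ0] = [1, 1, 1]
r2 m[L→φ1] = [1, 1, 1]
r3 m[φ0→G] = [8, 7, 6]
r3 m[φ0→B] = [448, 168, 72]
r3 m[φ1→G] = [8, 9, 9]
r3 m[φ1→P] = [336, 448, 392]
r3 m[φ1→L] = [392, 448, 336]
r3 m[φ2→G] = [7, 1, 4]
r3 m[G→φ0] = [56, 9, 36]
r3 m[G→φ1] = [56, 7, 24]
r3 m[G→φ2] = [64, 63, 54]
r3 m[P→φ1] = [1, 1, 1]
r3 m[B→φ0] = [1, 1, 1]
r3 m[L→φ1] = [1, 1, 1]
r4 m[φ0→G] = [8, 7, 6]
r4 m[φ0→B] = [448, 168, 72]
r4 m[φ1→G] = [8, 9, 9]
r4 m[φ1→P] = [336, 448, 392]
r4 m[φ1→L] = [392, 448, 336]
r4 m[φ2→G] = [7, 1, 4]
r4 m[G→φ0] = [56, 9, 36]
r4 m[G→φ1] = [56, 7, 24]
r4 m[G→φ2] = [64, 63, 54]
r4 m[P→φ1] = [1, 1, 1]
r4 m[B→φ0] = [1, 1, 1]
r4 m[L→φ1] = [1, 1, 1]
fixed point reached at round 4
b[L] = ⊗ incoming = [392, 448, 336]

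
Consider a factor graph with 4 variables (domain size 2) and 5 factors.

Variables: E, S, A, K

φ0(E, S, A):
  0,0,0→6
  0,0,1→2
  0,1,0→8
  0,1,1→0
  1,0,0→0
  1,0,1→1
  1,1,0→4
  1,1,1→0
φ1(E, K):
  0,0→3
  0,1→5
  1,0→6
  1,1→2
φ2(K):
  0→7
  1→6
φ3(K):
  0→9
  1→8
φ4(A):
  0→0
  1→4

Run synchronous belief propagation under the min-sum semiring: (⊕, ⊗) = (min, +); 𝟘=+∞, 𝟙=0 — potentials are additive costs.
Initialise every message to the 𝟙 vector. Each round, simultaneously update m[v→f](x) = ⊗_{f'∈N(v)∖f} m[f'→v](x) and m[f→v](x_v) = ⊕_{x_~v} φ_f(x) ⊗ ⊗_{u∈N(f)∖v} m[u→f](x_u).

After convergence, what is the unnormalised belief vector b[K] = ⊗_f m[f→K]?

b[K] = [22, 16]

init: all messages = 𝟙 over 2 values
r1 m[φ0→E] = [0, 0]
r1 m[φ0→S] = [0, 0]
r1 m[φ0→A] = [0, 0]
r1 m[φ1→E] = [3, 2]
r1 m[φ1→K] = [3, 2]
r1 m[φ2→K] = [7, 6]
r1 m[φ3→K] = [9, 8]
r1 m[φ4→A] = [0, 4]
r1 m[E→φ0] = [0, 0]
r1 m[E→φ1] = [0, 0]
r1 m[S→φ0] = [0, 0]
r1 m[A→φ0] = [0, 0]
r1 m[A→φ4] = [0, 0]
r1 m[K→φ1] = [0, 0]
r1 m[K→φ2] = [0, 0]
r1 m[K→φ3] = [0, 0]
r2 m[φ0→E] = [0, 0]
r2 m[φ0→S] = [0, 0]
r2 m[φ0→A] = [0, 0]
r2 m[φ1→E] = [3, 2]
r2 m[φ1→K] = [3, 2]
r2 m[φ2→K] = [7, 6]
r2 m[φ3→K] = [9, 8]
r2 m[φ4→A] = [0, 4]
r2 m[E→φ0] = [3, 2]
r2 m[E→φ1] = [0, 0]
r2 m[S→φ0] = [0, 0]
r2 m[A→φ0] = [0, 4]
r2 m[A→φ4] = [0, 0]
r2 m[K→φ1] = [16, 14]
r2 m[K→φ2] = [12, 10]
r2 m[K→φ3] = [10, 8]
r3 m[φ0→E] = [4, 0]
r3 m[φ0→S] = [2, 6]
r3 m[φ0→A] = [2, 2]
r3 m[φ1→E] = [19, 16]
r3 m[φ1→K] = [3, 2]
r3 m[φ2→K] = [7, 6]
r3 m[φ3→K] = [9, 8]
r3 m[φ4→A] = [0, 4]
r3 m[E→φ0] = [3, 2]
r3 m[E→φ1] = [0, 0]
r3 m[S→φ0] = [0, 0]
r3 m[A→φ0] = [0, 4]
r3 m[A→φ4] = [0, 0]
r3 m[K→φ1] = [16, 14]
r3 m[K→φ2] = [12, 10]
r3 m[K→φ3] = [10, 8]
r4 m[φ0→E] = [4, 0]
r4 m[φ0→S] = [2, 6]
r4 m[φ0→A] = [2, 2]
r4 m[φ1→E] = [19, 16]
r4 m[φ1→K] = [3, 2]
r4 m[φ2→K] = [7, 6]
r4 m[φ3→K] = [9, 8]
r4 m[φ4→A] = [0, 4]
r4 m[E→φ0] = [19, 16]
r4 m[E→φ1] = [4, 0]
r4 m[S→φ0] = [0, 0]
r4 m[A→φ0] = [0, 4]
r4 m[A→φ4] = [2, 2]
r4 m[K→φ1] = [16, 14]
r4 m[K→φ2] = [12, 10]
r4 m[K→φ3] = [10, 8]
r5 m[φ0→E] = [4, 0]
r5 m[φ0→S] = [16, 20]
r5 m[φ0→A] = [16, 16]
r5 m[φ1→E] = [19, 16]
r5 m[φ1→K] = [6, 2]
r5 m[φ2→K] = [7, 6]
r5 m[φ3→K] = [9, 8]
r5 m[φ4→A] = [0, 4]
r5 m[E→φ0] = [19, 16]
r5 m[E→φ1] = [4, 0]
r5 m[S→φ0] = [0, 0]
r5 m[A→φ0] = [0, 4]
r5 m[A→φ4] = [2, 2]
r5 m[K→φ1] = [16, 14]
r5 m[K→φ2] = [12, 10]
r5 m[K→φ3] = [10, 8]
r6 m[φ0→E] = [4, 0]
r6 m[φ0→S] = [16, 20]
r6 m[φ0→A] = [16, 16]
r6 m[φ1→E] = [19, 16]
r6 m[φ1→K] = [6, 2]
r6 m[φ2→K] = [7, 6]
r6 m[φ3→K] = [9, 8]
r6 m[φ4→A] = [0, 4]
r6 m[E→φ0] = [19, 16]
r6 m[E→φ1] = [4, 0]
r6 m[S→φ0] = [0, 0]
r6 m[A→φ0] = [0, 4]
r6 m[A→φ4] = [16, 16]
r6 m[K→φ1] = [16, 14]
r6 m[K→φ2] = [15, 10]
r6 m[K→φ3] = [13, 8]
r7 m[φ0→E] = [4, 0]
r7 m[φ0→S] = [16, 20]
r7 m[φ0→A] = [16, 16]
r7 m[φ1→E] = [19, 16]
r7 m[φ1→K] = [6, 2]
r7 m[φ2→K] = [7, 6]
r7 m[φ3→K] = [9, 8]
r7 m[φ4→A] = [0, 4]
r7 m[E→φ0] = [19, 16]
r7 m[E→φ1] = [4, 0]
r7 m[S→φ0] = [0, 0]
r7 m[A→φ0] = [0, 4]
r7 m[A→φ4] = [16, 16]
r7 m[K→φ1] = [16, 14]
r7 m[K→φ2] = [15, 10]
r7 m[K→φ3] = [13, 8]
fixed point reached at round 7
b[K] = ⊗ incoming = [22, 16]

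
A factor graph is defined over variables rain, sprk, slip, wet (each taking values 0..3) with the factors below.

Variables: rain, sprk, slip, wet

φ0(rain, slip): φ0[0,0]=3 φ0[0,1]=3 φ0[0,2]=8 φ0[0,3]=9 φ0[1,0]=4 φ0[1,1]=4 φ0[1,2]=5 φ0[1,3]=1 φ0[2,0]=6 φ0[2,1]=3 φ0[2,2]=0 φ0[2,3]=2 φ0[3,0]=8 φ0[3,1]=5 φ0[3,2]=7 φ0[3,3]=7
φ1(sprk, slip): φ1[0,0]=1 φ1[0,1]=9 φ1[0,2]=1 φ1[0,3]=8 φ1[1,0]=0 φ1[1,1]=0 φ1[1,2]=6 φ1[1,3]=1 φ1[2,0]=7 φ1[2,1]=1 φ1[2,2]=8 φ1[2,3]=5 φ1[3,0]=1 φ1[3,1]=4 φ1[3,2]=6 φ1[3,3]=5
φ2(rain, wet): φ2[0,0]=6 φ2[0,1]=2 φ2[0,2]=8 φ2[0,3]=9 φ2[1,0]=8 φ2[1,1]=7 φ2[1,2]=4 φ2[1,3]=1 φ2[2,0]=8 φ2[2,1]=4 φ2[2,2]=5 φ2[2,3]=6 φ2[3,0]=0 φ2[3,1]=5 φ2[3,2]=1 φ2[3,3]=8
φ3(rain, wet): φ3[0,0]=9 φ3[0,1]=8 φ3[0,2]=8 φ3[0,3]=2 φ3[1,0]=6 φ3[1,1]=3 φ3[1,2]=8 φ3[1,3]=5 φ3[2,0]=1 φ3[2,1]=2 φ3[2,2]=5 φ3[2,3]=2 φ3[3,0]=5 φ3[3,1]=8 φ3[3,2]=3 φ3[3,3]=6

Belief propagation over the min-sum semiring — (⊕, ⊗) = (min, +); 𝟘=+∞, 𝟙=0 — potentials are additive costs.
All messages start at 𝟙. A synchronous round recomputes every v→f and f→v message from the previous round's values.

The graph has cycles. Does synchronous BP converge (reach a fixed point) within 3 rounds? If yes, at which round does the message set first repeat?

init: all messages = 𝟙 over 4 values
r1 m[φ0→rain] = [3, 1, 0, 5]
r1 m[φ0→slip] = [3, 3, 0, 1]
r1 m[φ1→sprk] = [1, 0, 1, 1]
r1 m[φ1→slip] = [0, 0, 1, 1]
r1 m[φ2→rain] = [2, 1, 4, 0]
r1 m[φ2→wet] = [0, 2, 1, 1]
r1 m[φ3→rain] = [2, 3, 1, 3]
r1 m[φ3→wet] = [1, 2, 3, 2]
r1 m[rain→φ0] = [0, 0, 0, 0]
r1 m[rain→φ2] = [0, 0, 0, 0]
r1 m[rain→φ3] = [0, 0, 0, 0]
r1 m[sprk→φ1] = [0, 0, 0, 0]
r1 m[slip→φ0] = [0, 0, 0, 0]
r1 m[slip→φ1] = [0, 0, 0, 0]
r1 m[wet→φ2] = [0, 0, 0, 0]
r1 m[wet→φ3] = [0, 0, 0, 0]
r2 m[φ0→rain] = [3, 1, 0, 5]
r2 m[φ0→slip] = [3, 3, 0, 1]
r2 m[φ1→sprk] = [1, 0, 1, 1]
r2 m[φ1→slip] = [0, 0, 1, 1]
r2 m[φ2→rain] = [2, 1, 4, 0]
r2 m[φ2→wet] = [0, 2, 1, 1]
r2 m[φ3→rain] = [2, 3, 1, 3]
r2 m[φ3→wet] = [1, 2, 3, 2]
r2 m[rain→φ0] = [4, 4, 5, 3]
r2 m[rain→φ2] = [5, 4, 1, 8]
r2 m[rain→φ3] = [5, 2, 4, 5]
r2 m[sprk→φ1] = [0, 0, 0, 0]
r2 m[slip→φ0] = [0, 0, 1, 1]
r2 m[slip→φ1] = [3, 3, 0, 1]
r2 m[wet→φ2] = [1, 2, 3, 2]
r2 m[wet→φ3] = [0, 2, 1, 1]
r3 m[φ0→rain] = [3, 2, 1, 5]
r3 m[φ0→slip] = [7, 7, 5, 5]
r3 m[φ1→sprk] = [1, 2, 4, 4]
r3 m[φ1→slip] = [0, 0, 1, 1]
r3 m[φ2→rain] = [4, 3, 6, 1]
r3 m[φ2→wet] = [8, 5, 6, 5]
r3 m[φ3→rain] = [3, 5, 1, 4]
r3 m[φ3→wet] = [5, 5, 8, 6]
r3 m[rain→φ0] = [4, 4, 5, 3]
r3 m[rain→φ2] = [5, 4, 1, 8]
r3 m[rain→φ3] = [5, 2, 4, 5]
r3 m[sprk→φ1] = [0, 0, 0, 0]
r3 m[slip→φ0] = [0, 0, 1, 1]
r3 m[slip→φ1] = [3, 3, 0, 1]
r3 m[wet→φ2] = [1, 2, 3, 2]
r3 m[wet→φ3] = [0, 2, 1, 1]
no fixed point within 3 rounds

NOT CONVERGED within 3 rounds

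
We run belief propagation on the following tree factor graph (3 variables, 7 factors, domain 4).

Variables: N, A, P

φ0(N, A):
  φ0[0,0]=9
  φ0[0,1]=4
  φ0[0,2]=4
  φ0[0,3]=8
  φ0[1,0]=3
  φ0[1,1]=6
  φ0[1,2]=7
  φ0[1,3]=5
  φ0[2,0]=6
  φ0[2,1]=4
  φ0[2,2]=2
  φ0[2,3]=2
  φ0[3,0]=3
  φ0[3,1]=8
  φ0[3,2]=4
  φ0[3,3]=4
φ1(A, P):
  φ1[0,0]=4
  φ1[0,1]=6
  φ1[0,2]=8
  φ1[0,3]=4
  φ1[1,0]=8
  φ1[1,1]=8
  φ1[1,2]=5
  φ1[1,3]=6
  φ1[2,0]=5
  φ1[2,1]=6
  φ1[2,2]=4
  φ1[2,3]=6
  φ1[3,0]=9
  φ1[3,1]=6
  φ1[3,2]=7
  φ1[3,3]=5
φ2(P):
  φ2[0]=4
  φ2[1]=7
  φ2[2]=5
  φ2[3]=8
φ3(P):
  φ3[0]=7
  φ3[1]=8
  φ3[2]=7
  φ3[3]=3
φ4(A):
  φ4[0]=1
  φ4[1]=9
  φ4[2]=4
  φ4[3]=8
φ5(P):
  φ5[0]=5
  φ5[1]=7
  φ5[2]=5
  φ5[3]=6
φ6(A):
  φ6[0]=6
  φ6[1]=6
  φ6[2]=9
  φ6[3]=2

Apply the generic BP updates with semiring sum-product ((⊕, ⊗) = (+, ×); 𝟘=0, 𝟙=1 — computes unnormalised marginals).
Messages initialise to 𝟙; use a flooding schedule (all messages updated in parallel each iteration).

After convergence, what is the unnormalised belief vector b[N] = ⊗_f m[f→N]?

init: all messages = 𝟙 over 4 values
r1 m[φ0→N] = [25, 21, 14, 19]
r1 m[φ0→A] = [21, 22, 17, 19]
r1 m[φ1→A] = [22, 27, 21, 27]
r1 m[φ1→P] = [26, 26, 24, 21]
r1 m[φ2→P] = [4, 7, 5, 8]
r1 m[φ3→P] = [7, 8, 7, 3]
r1 m[φ4→A] = [1, 9, 4, 8]
r1 m[φ5→P] = [5, 7, 5, 6]
r1 m[φ6→A] = [6, 6, 9, 2]
r1 m[N→φ0] = [1, 1, 1, 1]
r1 m[A→φ0] = [1, 1, 1, 1]
r1 m[A→φ1] = [1, 1, 1, 1]
r1 m[A→φ4] = [1, 1, 1, 1]
r1 m[A→φ6] = [1, 1, 1, 1]
r1 m[P→φ1] = [1, 1, 1, 1]
r1 m[P→φ2] = [1, 1, 1, 1]
r1 m[P→φ3] = [1, 1, 1, 1]
r1 m[P→φ5] = [1, 1, 1, 1]
r2 m[φ0→N] = [25, 21, 14, 19]
r2 m[φ0→A] = [21, 22, 17, 19]
r2 m[φ1→A] = [22, 27, 21, 27]
r2 m[φ1→P] = [26, 26, 24, 21]
r2 m[φ2→P] = [4, 7, 5, 8]
r2 m[φ3→P] = [7, 8, 7, 3]
r2 m[φ4→A] = [1, 9, 4, 8]
r2 m[φ5→P] = [5, 7, 5, 6]
r2 m[φ6→A] = [6, 6, 9, 2]
r2 m[N→φ0] = [1, 1, 1, 1]
r2 m[A→φ0] = [132, 1458, 756, 432]
r2 m[A→φ1] = [126, 1188, 612, 304]
r2 m[A→φ4] = [2772, 3564, 3213, 1026]
r2 m[A→φ6] = [462, 5346, 1428, 4104]
r2 m[P→φ1] = [140, 392, 175, 144]
r2 m[P→φ2] = [910, 1456, 840, 378]
r2 m[P→φ3] = [520, 1274, 600, 1008]
r2 m[P→φ5] = [728, 1456, 840, 504]
r3 m[φ0→N] = [13500, 16596, 9000, 16812]
r3 m[φ0→A] = [21, 22, 17, 19]
r3 m[φ1→A] = [4888, 5995, 4616, 5557]
r3 m[φ1→P] = [15804, 15756, 11524, 12824]
r3 m[φ2→P] = [4, 7, 5, 8]
r3 m[φ3→P] = [7, 8, 7, 3]
r3 m[φ4→A] = [1, 9, 4, 8]
r3 m[φ5→P] = [5, 7, 5, 6]
r3 m[φ6→A] = [6, 6, 9, 2]
r3 m[N→φ0] = [1, 1, 1, 1]
r3 m[A→φ0] = [132, 1458, 756, 432]
r3 m[A→φ1] = [126, 1188, 612, 304]
r3 m[A→φ4] = [2772, 3564, 3213, 1026]
r3 m[A→φ6] = [462, 5346, 1428, 4104]
r3 m[P→φ1] = [140, 392, 175, 144]
r3 m[P→φ2] = [910, 1456, 840, 378]
r3 m[P→φ3] = [520, 1274, 600, 1008]
r3 m[P→φ5] = [728, 1456, 840, 504]
r4 m[φ0→N] = [13500, 16596, 9000, 16812]
r4 m[φ0→A] = [21, 22, 17, 19]
r4 m[φ1→A] = [4888, 5995, 4616, 5557]
r4 m[φ1→P] = [15804, 15756, 11524, 12824]
r4 m[φ2→P] = [4, 7, 5, 8]
r4 m[φ3→P] = [7, 8, 7, 3]
r4 m[φ4→A] = [1, 9, 4, 8]
r4 m[φ5→P] = [5, 7, 5, 6]
r4 m[φ6→A] = [6, 6, 9, 2]
r4 m[N→φ0] = [1, 1, 1, 1]
r4 m[A→φ0] = [29328, 323730, 166176, 88912]
r4 m[A→φ1] = [126, 1188, 612, 304]
r4 m[A→φ4] = [615888, 791340, 706248, 211166]
r4 m[A→φ6] = [102648, 1187010, 313888, 844664]
r4 m[P→φ1] = [140, 392, 175, 144]
r4 m[P→φ2] = [553140, 882336, 403340, 230832]
r4 m[P→φ3] = [316080, 772044, 288100, 615552]
r4 m[P→φ5] = [442512, 882336, 403340, 307776]
r5 m[φ0→N] = [2934872, 3638156, 1981064, 3698176]
r5 m[φ0→A] = [21, 22, 17, 19]
r5 m[φ1→A] = [4888, 5995, 4616, 5557]
r5 m[φ1→P] = [15804, 15756, 11524, 12824]
r5 m[φ2→P] = [4, 7, 5, 8]
r5 m[φ3→P] = [7, 8, 7, 3]
r5 m[φ4→A] = [1, 9, 4, 8]
r5 m[φ5→P] = [5, 7, 5, 6]
r5 m[φ6→A] = [6, 6, 9, 2]
r5 m[N→φ0] = [1, 1, 1, 1]
r5 m[A→φ0] = [29328, 323730, 166176, 88912]
r5 m[A→φ1] = [126, 1188, 612, 304]
r5 m[A→φ4] = [615888, 791340, 706248, 211166]
r5 m[A→φ6] = [102648, 1187010, 313888, 844664]
r5 m[P→φ1] = [140, 392, 175, 144]
r5 m[P→φ2] = [553140, 882336, 403340, 230832]
r5 m[P→φ3] = [316080, 772044, 288100, 615552]
r5 m[P→φ5] = [442512, 882336, 403340, 307776]
r6 m[φ0→N] = [2934872, 3638156, 1981064, 3698176]
r6 m[φ0→A] = [21, 22, 17, 19]
r6 m[φ1→A] = [4888, 5995, 4616, 5557]
r6 m[φ1→P] = [15804, 15756, 11524, 12824]
r6 m[φ2→P] = [4, 7, 5, 8]
r6 m[φ3→P] = [7, 8, 7, 3]
r6 m[φ4→A] = [1, 9, 4, 8]
r6 m[φ5→P] = [5, 7, 5, 6]
r6 m[φ6→A] = [6, 6, 9, 2]
r6 m[N→φ0] = [1, 1, 1, 1]
r6 m[A→φ0] = [29328, 323730, 166176, 88912]
r6 m[A→φ1] = [126, 1188, 612, 304]
r6 m[A→φ4] = [615888, 791340, 706248, 211166]
r6 m[A→φ6] = [102648, 1187010, 313888, 844664]
r6 m[P→φ1] = [140, 392, 175, 144]
r6 m[P→φ2] = [553140, 882336, 403340, 230832]
r6 m[P→φ3] = [316080, 772044, 288100, 615552]
r6 m[P→φ5] = [442512, 882336, 403340, 307776]
fixed point reached at round 6
b[N] = ⊗ incoming = [2934872, 3638156, 1981064, 3698176]

b[N] = [2934872, 3638156, 1981064, 3698176]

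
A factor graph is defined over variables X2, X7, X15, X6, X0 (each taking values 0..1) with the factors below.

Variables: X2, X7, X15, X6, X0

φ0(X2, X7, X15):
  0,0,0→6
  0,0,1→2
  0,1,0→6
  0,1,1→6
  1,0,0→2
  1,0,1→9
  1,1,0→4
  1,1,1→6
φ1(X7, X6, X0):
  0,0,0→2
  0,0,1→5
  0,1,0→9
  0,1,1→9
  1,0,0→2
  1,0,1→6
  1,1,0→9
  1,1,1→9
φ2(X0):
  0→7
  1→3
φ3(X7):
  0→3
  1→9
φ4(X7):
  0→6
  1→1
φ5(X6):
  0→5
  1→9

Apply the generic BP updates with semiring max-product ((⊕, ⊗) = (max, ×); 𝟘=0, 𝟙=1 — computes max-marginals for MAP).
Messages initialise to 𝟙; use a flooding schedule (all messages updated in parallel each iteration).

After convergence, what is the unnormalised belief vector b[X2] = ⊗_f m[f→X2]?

b[X2] = [61236, 91854]

init: all messages = 𝟙 over 2 values
r1 m[φ0→X2] = [6, 9]
r1 m[φ0→X7] = [9, 6]
r1 m[φ0→X15] = [6, 9]
r1 m[φ1→X7] = [9, 9]
r1 m[φ1→X6] = [6, 9]
r1 m[φ1→X0] = [9, 9]
r1 m[φ2→X0] = [7, 3]
r1 m[φ3→X7] = [3, 9]
r1 m[φ4→X7] = [6, 1]
r1 m[φ5→X6] = [5, 9]
r1 m[X2→φ0] = [1, 1]
r1 m[X7→φ0] = [1, 1]
r1 m[X7→φ1] = [1, 1]
r1 m[X7→φ3] = [1, 1]
r1 m[X7→φ4] = [1, 1]
r1 m[X15→φ0] = [1, 1]
r1 m[X6→φ1] = [1, 1]
r1 m[X6→φ5] = [1, 1]
r1 m[X0→φ1] = [1, 1]
r1 m[X0→φ2] = [1, 1]
r2 m[φ0→X2] = [6, 9]
r2 m[φ0→X7] = [9, 6]
r2 m[φ0→X15] = [6, 9]
r2 m[φ1→X7] = [9, 9]
r2 m[φ1→X6] = [6, 9]
r2 m[φ1→X0] = [9, 9]
r2 m[φ2→X0] = [7, 3]
r2 m[φ3→X7] = [3, 9]
r2 m[φ4→X7] = [6, 1]
r2 m[φ5→X6] = [5, 9]
r2 m[X2→φ0] = [1, 1]
r2 m[X7→φ0] = [162, 81]
r2 m[X7→φ1] = [162, 54]
r2 m[X7→φ3] = [486, 54]
r2 m[X7→φ4] = [243, 486]
r2 m[X15→φ0] = [1, 1]
r2 m[X6→φ1] = [5, 9]
r2 m[X6→φ5] = [6, 9]
r2 m[X0→φ1] = [7, 3]
r2 m[X0→φ2] = [9, 9]
r3 m[φ0→X2] = [972, 1458]
r3 m[φ0→X7] = [9, 6]
r3 m[φ0→X15] = [972, 1458]
r3 m[φ1→X7] = [567, 567]
r3 m[φ1→X6] = [2430, 10206]
r3 m[φ1→X0] = [13122, 13122]
r3 m[φ2→X0] = [7, 3]
r3 m[φ3→X7] = [3, 9]
r3 m[φ4→X7] = [6, 1]
r3 m[φ5→X6] = [5, 9]
r3 m[X2→φ0] = [1, 1]
r3 m[X7→φ0] = [162, 81]
r3 m[X7→φ1] = [162, 54]
r3 m[X7→φ3] = [486, 54]
r3 m[X7→φ4] = [243, 486]
r3 m[X15→φ0] = [1, 1]
r3 m[X6→φ1] = [5, 9]
r3 m[X6→φ5] = [6, 9]
r3 m[X0→φ1] = [7, 3]
r3 m[X0→φ2] = [9, 9]
r4 m[φ0→X2] = [972, 1458]
r4 m[φ0→X7] = [9, 6]
r4 m[φ0→X15] = [972, 1458]
r4 m[φ1→X7] = [567, 567]
r4 m[φ1→X6] = [2430, 10206]
r4 m[φ1→X0] = [13122, 13122]
r4 m[φ2→X0] = [7, 3]
r4 m[φ3→X7] = [3, 9]
r4 m[φ4→X7] = [6, 1]
r4 m[φ5→X6] = [5, 9]
r4 m[X2→φ0] = [1, 1]
r4 m[X7→φ0] = [10206, 5103]
r4 m[X7→φ1] = [162, 54]
r4 m[X7→φ3] = [30618, 3402]
r4 m[X7→φ4] = [15309, 30618]
r4 m[X15→φ0] = [1, 1]
r4 m[X6→φ1] = [5, 9]
r4 m[X6→φ5] = [2430, 10206]
r4 m[X0→φ1] = [7, 3]
r4 m[X0→φ2] = [13122, 13122]
r5 m[φ0→X2] = [61236, 91854]
r5 m[φ0→X7] = [9, 6]
r5 m[φ0→X15] = [61236, 91854]
r5 m[φ1→X7] = [567, 567]
r5 m[φ1→X6] = [2430, 10206]
r5 m[φ1→X0] = [13122, 13122]
r5 m[φ2→X0] = [7, 3]
r5 m[φ3→X7] = [3, 9]
r5 m[φ4→X7] = [6, 1]
r5 m[φ5→X6] = [5, 9]
r5 m[X2→φ0] = [1, 1]
r5 m[X7→φ0] = [10206, 5103]
r5 m[X7→φ1] = [162, 54]
r5 m[X7→φ3] = [30618, 3402]
r5 m[X7→φ4] = [15309, 30618]
r5 m[X15→φ0] = [1, 1]
r5 m[X6→φ1] = [5, 9]
r5 m[X6→φ5] = [2430, 10206]
r5 m[X0→φ1] = [7, 3]
r5 m[X0→φ2] = [13122, 13122]
r6 m[φ0→X2] = [61236, 91854]
r6 m[φ0→X7] = [9, 6]
r6 m[φ0→X15] = [61236, 91854]
r6 m[φ1→X7] = [567, 567]
r6 m[φ1→X6] = [2430, 10206]
r6 m[φ1→X0] = [13122, 13122]
r6 m[φ2→X0] = [7, 3]
r6 m[φ3→X7] = [3, 9]
r6 m[φ4→X7] = [6, 1]
r6 m[φ5→X6] = [5, 9]
r6 m[X2→φ0] = [1, 1]
r6 m[X7→φ0] = [10206, 5103]
r6 m[X7→φ1] = [162, 54]
r6 m[X7→φ3] = [30618, 3402]
r6 m[X7→φ4] = [15309, 30618]
r6 m[X15→φ0] = [1, 1]
r6 m[X6→φ1] = [5, 9]
r6 m[X6→φ5] = [2430, 10206]
r6 m[X0→φ1] = [7, 3]
r6 m[X0→φ2] = [13122, 13122]
fixed point reached at round 6
b[X2] = ⊗ incoming = [61236, 91854]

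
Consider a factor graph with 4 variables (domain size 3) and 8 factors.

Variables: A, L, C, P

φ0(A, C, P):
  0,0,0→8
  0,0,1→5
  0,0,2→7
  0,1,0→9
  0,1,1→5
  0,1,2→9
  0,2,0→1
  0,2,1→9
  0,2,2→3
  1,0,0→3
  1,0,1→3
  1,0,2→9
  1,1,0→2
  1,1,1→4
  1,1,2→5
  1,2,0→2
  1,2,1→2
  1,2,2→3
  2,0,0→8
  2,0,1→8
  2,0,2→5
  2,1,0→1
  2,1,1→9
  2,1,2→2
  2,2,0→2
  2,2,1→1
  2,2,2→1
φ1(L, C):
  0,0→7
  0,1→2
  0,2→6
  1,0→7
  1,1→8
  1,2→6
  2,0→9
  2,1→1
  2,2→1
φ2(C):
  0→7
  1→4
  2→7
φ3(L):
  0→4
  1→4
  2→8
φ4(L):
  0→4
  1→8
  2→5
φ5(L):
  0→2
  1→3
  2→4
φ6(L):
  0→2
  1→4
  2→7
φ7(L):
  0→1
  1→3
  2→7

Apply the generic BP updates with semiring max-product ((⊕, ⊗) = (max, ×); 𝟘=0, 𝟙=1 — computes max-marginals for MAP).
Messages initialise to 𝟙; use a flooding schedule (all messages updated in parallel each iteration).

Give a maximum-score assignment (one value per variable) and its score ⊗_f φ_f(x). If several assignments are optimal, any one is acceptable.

assignment: (A=1, L=2, C=0, P=2); score = 4445280

init: all messages = 𝟙 over 3 values
r1 m[φ0→A] = [9, 9, 9]
r1 m[φ0→C] = [9, 9, 9]
r1 m[φ0→P] = [9, 9, 9]
r1 m[φ1→L] = [7, 8, 9]
r1 m[φ1→C] = [9, 8, 6]
r1 m[φ2→C] = [7, 4, 7]
r1 m[φ3→L] = [4, 4, 8]
r1 m[φ4→L] = [4, 8, 5]
r1 m[φ5→L] = [2, 3, 4]
r1 m[φ6→L] = [2, 4, 7]
r1 m[φ7→L] = [1, 3, 7]
r1 m[A→φ0] = [1, 1, 1]
r1 m[L→φ1] = [1, 1, 1]
r1 m[L→φ3] = [1, 1, 1]
r1 m[L→φ4] = [1, 1, 1]
r1 m[L→φ5] = [1, 1, 1]
r1 m[L→φ6] = [1, 1, 1]
r1 m[L→φ7] = [1, 1, 1]
r1 m[C→φ0] = [1, 1, 1]
r1 m[C→φ1] = [1, 1, 1]
r1 m[C→φ2] = [1, 1, 1]
r1 m[P→φ0] = [1, 1, 1]
r2 m[φ0→A] = [9, 9, 9]
r2 m[φ0→C] = [9, 9, 9]
r2 m[φ0→P] = [9, 9, 9]
r2 m[φ1→L] = [7, 8, 9]
r2 m[φ1→C] = [9, 8, 6]
r2 m[φ2→C] = [7, 4, 7]
r2 m[φ3→L] = [4, 4, 8]
r2 m[φ4→L] = [4, 8, 5]
r2 m[φ5→L] = [2, 3, 4]
r2 m[φ6→L] = [2, 4, 7]
r2 m[φ7→L] = [1, 3, 7]
r2 m[A→φ0] = [1, 1, 1]
r2 m[L→φ1] = [64, 1152, 7840]
r2 m[L→φ3] = [112, 2304, 8820]
r2 m[L→φ4] = [112, 1152, 14112]
r2 m[L→φ5] = [224, 3072, 17640]
r2 m[L→φ6] = [224, 2304, 10080]
r2 m[L→φ7] = [448, 3072, 10080]
r2 m[C→φ0] = [63, 32, 42]
r2 m[C→φ1] = [63, 36, 63]
r2 m[C→φ2] = [81, 72, 54]
r2 m[P→φ0] = [1, 1, 1]
r3 m[φ0→A] = [504, 567, 504]
r3 m[φ0→C] = [9, 9, 9]
r3 m[φ0→P] = [504, 504, 567]
r3 m[φ1→L] = [441, 441, 567]
r3 m[φ1→C] = [70560, 9216, 7840]
r3 m[φ2→C] = [7, 4, 7]
r3 m[φ3→L] = [4, 4, 8]
r3 m[φ4→L] = [4, 8, 5]
r3 m[φ5→L] = [2, 3, 4]
r3 m[φ6→L] = [2, 4, 7]
r3 m[φ7→L] = [1, 3, 7]
r3 m[A→φ0] = [1, 1, 1]
r3 m[L→φ1] = [64, 1152, 7840]
r3 m[L→φ3] = [112, 2304, 8820]
r3 m[L→φ4] = [112, 1152, 14112]
r3 m[L→φ5] = [224, 3072, 17640]
r3 m[L→φ6] = [224, 2304, 10080]
r3 m[L→φ7] = [448, 3072, 10080]
r3 m[C→φ0] = [63, 32, 42]
r3 m[C→φ1] = [63, 36, 63]
r3 m[C→φ2] = [81, 72, 54]
r3 m[P→φ0] = [1, 1, 1]
r4 m[φ0→A] = [504, 567, 504]
r4 m[φ0→C] = [9, 9, 9]
r4 m[φ0→P] = [504, 504, 567]
r4 m[φ1→L] = [441, 441, 567]
r4 m[φ1→C] = [70560, 9216, 7840]
r4 m[φ2→C] = [7, 4, 7]
r4 m[φ3→L] = [4, 4, 8]
r4 m[φ4→L] = [4, 8, 5]
r4 m[φ5→L] = [2, 3, 4]
r4 m[φ6→L] = [2, 4, 7]
r4 m[φ7→L] = [1, 3, 7]
r4 m[A→φ0] = [1, 1, 1]
r4 m[L→φ1] = [64, 1152, 7840]
r4 m[L→φ3] = [7056, 127008, 555660]
r4 m[L→φ4] = [7056, 63504, 889056]
r4 m[L→φ5] = [14112, 169344, 1111320]
r4 m[L→φ6] = [14112, 127008, 635040]
r4 m[L→φ7] = [28224, 169344, 635040]
r4 m[C→φ0] = [493920, 36864, 54880]
r4 m[C→φ1] = [63, 36, 63]
r4 m[C→φ2] = [635040, 82944, 70560]
r4 m[P→φ0] = [1, 1, 1]
r5 m[φ0→A] = [3951360, 4445280, 3951360]
r5 m[φ0→C] = [9, 9, 9]
r5 m[φ0→P] = [3951360, 3951360, 4445280]
r5 m[φ1→L] = [441, 441, 567]
r5 m[φ1→C] = [70560, 9216, 7840]
r5 m[φ2→C] = [7, 4, 7]
r5 m[φ3→L] = [4, 4, 8]
r5 m[φ4→L] = [4, 8, 5]
r5 m[φ5→L] = [2, 3, 4]
r5 m[φ6→L] = [2, 4, 7]
r5 m[φ7→L] = [1, 3, 7]
r5 m[A→φ0] = [1, 1, 1]
r5 m[L→φ1] = [64, 1152, 7840]
r5 m[L→φ3] = [7056, 127008, 555660]
r5 m[L→φ4] = [7056, 63504, 889056]
r5 m[L→φ5] = [14112, 169344, 1111320]
r5 m[L→φ6] = [14112, 127008, 635040]
r5 m[L→φ7] = [28224, 169344, 635040]
r5 m[C→φ0] = [493920, 36864, 54880]
r5 m[C→φ1] = [63, 36, 63]
r5 m[C→φ2] = [635040, 82944, 70560]
r5 m[P→φ0] = [1, 1, 1]
r6 m[φ0→A] = [3951360, 4445280, 3951360]
r6 m[φ0→C] = [9, 9, 9]
r6 m[φ0→P] = [3951360, 3951360, 4445280]
r6 m[φ1→L] = [441, 441, 567]
r6 m[φ1→C] = [70560, 9216, 7840]
r6 m[φ2→C] = [7, 4, 7]
r6 m[φ3→L] = [4, 4, 8]
r6 m[φ4→L] = [4, 8, 5]
r6 m[φ5→L] = [2, 3, 4]
r6 m[φ6→L] = [2, 4, 7]
r6 m[φ7→L] = [1, 3, 7]
r6 m[A→φ0] = [1, 1, 1]
r6 m[L→φ1] = [64, 1152, 7840]
r6 m[L→φ3] = [7056, 127008, 555660]
r6 m[L→φ4] = [7056, 63504, 889056]
r6 m[L→φ5] = [14112, 169344, 1111320]
r6 m[L→φ6] = [14112, 127008, 635040]
r6 m[L→φ7] = [28224, 169344, 635040]
r6 m[C→φ0] = [493920, 36864, 54880]
r6 m[C→φ1] = [63, 36, 63]
r6 m[C→φ2] = [635040, 82944, 70560]
r6 m[P→φ0] = [1, 1, 1]
fixed point reached at round 6
traceback from A: (A=1, L=2, C=0, P=2), score=4445280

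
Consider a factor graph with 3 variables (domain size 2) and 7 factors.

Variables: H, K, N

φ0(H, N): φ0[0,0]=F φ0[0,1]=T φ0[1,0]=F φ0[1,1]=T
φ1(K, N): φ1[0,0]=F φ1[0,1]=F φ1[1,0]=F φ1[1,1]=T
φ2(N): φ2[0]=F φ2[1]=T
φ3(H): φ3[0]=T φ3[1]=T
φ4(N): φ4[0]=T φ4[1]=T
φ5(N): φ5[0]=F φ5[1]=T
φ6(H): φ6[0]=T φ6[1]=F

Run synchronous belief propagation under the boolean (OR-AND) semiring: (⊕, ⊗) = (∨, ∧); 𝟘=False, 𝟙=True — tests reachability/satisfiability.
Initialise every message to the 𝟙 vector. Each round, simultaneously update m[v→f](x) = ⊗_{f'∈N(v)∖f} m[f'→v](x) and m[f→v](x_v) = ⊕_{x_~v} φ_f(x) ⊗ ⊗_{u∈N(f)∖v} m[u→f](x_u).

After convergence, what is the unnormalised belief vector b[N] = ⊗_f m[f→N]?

b[N] = [F, T]

init: all messages = 𝟙 over 2 values
r1 m[φ0→H] = [T, T]
r1 m[φ0→N] = [F, T]
r1 m[φ1→K] = [F, T]
r1 m[φ1→N] = [F, T]
r1 m[φ2→N] = [F, T]
r1 m[φ3→H] = [T, T]
r1 m[φ4→N] = [T, T]
r1 m[φ5→N] = [F, T]
r1 m[φ6→H] = [T, F]
r1 m[H→φ0] = [T, T]
r1 m[H→φ3] = [T, T]
r1 m[H→φ6] = [T, T]
r1 m[K→φ1] = [T, T]
r1 m[N→φ0] = [T, T]
r1 m[N→φ1] = [T, T]
r1 m[N→φ2] = [T, T]
r1 m[N→φ4] = [T, T]
r1 m[N→φ5] = [T, T]
r2 m[φ0→H] = [T, T]
r2 m[φ0→N] = [F, T]
r2 m[φ1→K] = [F, T]
r2 m[φ1→N] = [F, T]
r2 m[φ2→N] = [F, T]
r2 m[φ3→H] = [T, T]
r2 m[φ4→N] = [T, T]
r2 m[φ5→N] = [F, T]
r2 m[φ6→H] = [T, F]
r2 m[H→φ0] = [T, F]
r2 m[H→φ3] = [T, F]
r2 m[H→φ6] = [T, T]
r2 m[K→φ1] = [T, T]
r2 m[N→φ0] = [F, T]
r2 m[N→φ1] = [F, T]
r2 m[N→φ2] = [F, T]
r2 m[N→φ4] = [F, T]
r2 m[N→φ5] = [F, T]
r3 m[φ0→H] = [T, T]
r3 m[φ0→N] = [F, T]
r3 m[φ1→K] = [F, T]
r3 m[φ1→N] = [F, T]
r3 m[φ2→N] = [F, T]
r3 m[φ3→H] = [T, T]
r3 m[φ4→N] = [T, T]
r3 m[φ5→N] = [F, T]
r3 m[φ6→H] = [T, F]
r3 m[H→φ0] = [T, F]
r3 m[H→φ3] = [T, F]
r3 m[H→φ6] = [T, T]
r3 m[K→φ1] = [T, T]
r3 m[N→φ0] = [F, T]
r3 m[N→φ1] = [F, T]
r3 m[N→φ2] = [F, T]
r3 m[N→φ4] = [F, T]
r3 m[N→φ5] = [F, T]
fixed point reached at round 3
b[N] = ⊗ incoming = [F, T]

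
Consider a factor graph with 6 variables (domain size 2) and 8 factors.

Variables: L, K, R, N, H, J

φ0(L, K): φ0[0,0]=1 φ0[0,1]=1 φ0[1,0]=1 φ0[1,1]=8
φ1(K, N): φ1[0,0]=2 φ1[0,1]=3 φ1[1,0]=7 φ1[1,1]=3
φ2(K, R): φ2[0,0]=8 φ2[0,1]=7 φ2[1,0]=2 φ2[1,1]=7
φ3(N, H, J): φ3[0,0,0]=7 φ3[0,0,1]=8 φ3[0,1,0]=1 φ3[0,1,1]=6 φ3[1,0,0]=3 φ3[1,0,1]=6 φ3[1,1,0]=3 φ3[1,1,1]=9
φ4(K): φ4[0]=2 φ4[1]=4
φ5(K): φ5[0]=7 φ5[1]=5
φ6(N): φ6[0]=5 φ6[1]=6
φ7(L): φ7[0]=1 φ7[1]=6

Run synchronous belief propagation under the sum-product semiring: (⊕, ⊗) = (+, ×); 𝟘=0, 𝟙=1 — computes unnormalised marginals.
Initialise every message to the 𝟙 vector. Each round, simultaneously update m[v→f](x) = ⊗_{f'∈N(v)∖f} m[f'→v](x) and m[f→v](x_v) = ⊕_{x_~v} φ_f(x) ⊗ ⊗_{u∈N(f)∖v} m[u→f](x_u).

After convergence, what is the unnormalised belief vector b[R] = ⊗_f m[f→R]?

init: all messages = 𝟙 over 2 values
r1 m[φ0→L] = [2, 9]
r1 m[φ0→K] = [2, 9]
r1 m[φ1→K] = [5, 10]
r1 m[φ1→N] = [9, 6]
r1 m[φ2→K] = [15, 9]
r1 m[φ2→R] = [10, 14]
r1 m[φ3→N] = [22, 21]
r1 m[φ3→H] = [24, 19]
r1 m[φ3→J] = [14, 29]
r1 m[φ4→K] = [2, 4]
r1 m[φ5→K] = [7, 5]
r1 m[φ6→N] = [5, 6]
r1 m[φ7→L] = [1, 6]
r1 m[L→φ0] = [1, 1]
r1 m[L→φ7] = [1, 1]
r1 m[K→φ0] = [1, 1]
r1 m[K→φ1] = [1, 1]
r1 m[K→φ2] = [1, 1]
r1 m[K→φ4] = [1, 1]
r1 m[K→φ5] = [1, 1]
r1 m[R→φ2] = [1, 1]
r1 m[N→φ1] = [1, 1]
r1 m[N→φ3] = [1, 1]
r1 m[N→φ6] = [1, 1]
r1 m[H→φ3] = [1, 1]
r1 m[J→φ3] = [1, 1]
r2 m[φ0→L] = [2, 9]
r2 m[φ0→K] = [2, 9]
r2 m[φ1→K] = [5, 10]
r2 m[φ1→N] = [9, 6]
r2 m[φ2→K] = [15, 9]
r2 m[φ2→R] = [10, 14]
r2 m[φ3→N] = [22, 21]
r2 m[φ3→H] = [24, 19]
r2 m[φ3→J] = [14, 29]
r2 m[φ4→K] = [2, 4]
r2 m[φ5→K] = [7, 5]
r2 m[φ6→N] = [5, 6]
r2 m[φ7→L] = [1, 6]
r2 m[L→φ0] = [1, 6]
r2 m[L→φ7] = [2, 9]
r2 m[K→φ0] = [1050, 1800]
r2 m[K→φ1] = [420, 1620]
r2 m[K→φ2] = [140, 1800]
r2 m[K→φ4] = [1050, 4050]
r2 m[K→φ5] = [300, 3240]
r2 m[R→φ2] = [1, 1]
r2 m[N→φ1] = [110, 126]
r2 m[N→φ3] = [45, 36]
r2 m[N→φ6] = [198, 126]
r2 m[H→φ3] = [1, 1]
r2 m[J→φ3] = [1, 1]
r3 m[φ0→L] = [2850, 15450]
r3 m[φ0→K] = [7, 49]
r3 m[φ1→K] = [598, 1148]
r3 m[φ1→N] = [12180, 6120]
r3 m[φ2→K] = [15, 9]
r3 m[φ2→R] = [4720, 13580]
r3 m[φ3→N] = [22, 21]
r3 m[φ3→H] = [999, 747]
r3 m[φ3→J] = [576, 1170]
r3 m[φ4→K] = [2, 4]
r3 m[φ5→K] = [7, 5]
r3 m[φ6→N] = [5, 6]
r3 m[φ7→L] = [1, 6]
r3 m[L→φ0] = [1, 6]
r3 m[L→φ7] = [2, 9]
r3 m[K→φ0] = [1050, 1800]
r3 m[K→φ1] = [420, 1620]
r3 m[K→φ2] = [140, 1800]
r3 m[K→φ4] = [1050, 4050]
r3 m[K→φ5] = [300, 3240]
r3 m[R→φ2] = [1, 1]
r3 m[N→φ1] = [110, 126]
r3 m[N→φ3] = [45, 36]
r3 m[N→φ6] = [198, 126]
r3 m[H→φ3] = [1, 1]
r3 m[J→φ3] = [1, 1]
r4 m[φ0→L] = [2850, 15450]
r4 m[φ0→K] = [7, 49]
r4 m[φ1→K] = [598, 1148]
r4 m[φ1→N] = [12180, 6120]
r4 m[φ2→K] = [15, 9]
r4 m[φ2→R] = [4720, 13580]
r4 m[φ3→N] = [22, 21]
r4 m[φ3→H] = [999, 747]
r4 m[φ3→J] = [576, 1170]
r4 m[φ4→K] = [2, 4]
r4 m[φ5→K] = [7, 5]
r4 m[φ6→N] = [5, 6]
r4 m[φ7→L] = [1, 6]
r4 m[L→φ0] = [1, 6]
r4 m[L→φ7] = [2850, 15450]
r4 m[K→φ0] = [125580, 206640]
r4 m[K→φ1] = [1470, 8820]
r4 m[K→φ2] = [58604, 1125040]
r4 m[K→φ4] = [439530, 2531340]
r4 m[K→φ5] = [125580, 2025072]
r4 m[R→φ2] = [1, 1]
r4 m[N→φ1] = [110, 126]
r4 m[N→φ3] = [60900, 36720]
r4 m[N→φ6] = [267960, 128520]
r4 m[H→φ3] = [1, 1]
r4 m[J→φ3] = [1, 1]
r5 m[φ0→L] = [332220, 1778700]
r5 m[φ0→K] = [7, 49]
r5 m[φ1→K] = [598, 1148]
r5 m[φ1→N] = [64680, 30870]
r5 m[φ2→K] = [15, 9]
r5 m[φ2→R] = [2718912, 8285508]
r5 m[φ3→N] = [22, 21]
r5 m[φ3→H] = [1243980, 866940]
r5 m[φ3→J] = [707520, 1403400]
r5 m[φ4→K] = [2, 4]
r5 m[φ5→K] = [7, 5]
r5 m[φ6→N] = [5, 6]
r5 m[φ7→L] = [1, 6]
r5 m[L→φ0] = [1, 6]
r5 m[L→φ7] = [2850, 15450]
r5 m[K→φ0] = [125580, 206640]
r5 m[K→φ1] = [1470, 8820]
r5 m[K→φ2] = [58604, 1125040]
r5 m[K→φ4] = [439530, 2531340]
r5 m[K→φ5] = [125580, 2025072]
r5 m[R→φ2] = [1, 1]
r5 m[N→φ1] = [110, 126]
r5 m[N→φ3] = [60900, 36720]
r5 m[N→φ6] = [267960, 128520]
r5 m[H→φ3] = [1, 1]
r5 m[J→φ3] = [1, 1]
r6 m[φ0→L] = [332220, 1778700]
r6 m[φ0→K] = [7, 49]
r6 m[φ1→K] = [598, 1148]
r6 m[φ1→N] = [64680, 30870]
r6 m[φ2→K] = [15, 9]
r6 m[φ2→R] = [2718912, 8285508]
r6 m[φ3→N] = [22, 21]
r6 m[φ3→H] = [1243980, 866940]
r6 m[φ3→J] = [707520, 1403400]
r6 m[φ4→K] = [2, 4]
r6 m[φ5→K] = [7, 5]
r6 m[φ6→N] = [5, 6]
r6 m[φ7→L] = [1, 6]
r6 m[L→φ0] = [1, 6]
r6 m[L→φ7] = [332220, 1778700]
r6 m[K→φ0] = [125580, 206640]
r6 m[K→φ1] = [1470, 8820]
r6 m[K→φ2] = [58604, 1125040]
r6 m[K→φ4] = [439530, 2531340]
r6 m[K→φ5] = [125580, 2025072]
r6 m[R→φ2] = [1, 1]
r6 m[N→φ1] = [110, 126]
r6 m[N→φ3] = [323400, 185220]
r6 m[N→φ6] = [1422960, 648270]
r6 m[H→φ3] = [1, 1]
r6 m[J→φ3] = [1, 1]
r7 m[φ0→L] = [332220, 1778700]
r7 m[φ0→K] = [7, 49]
r7 m[φ1→K] = [598, 1148]
r7 m[φ1→N] = [64680, 30870]
r7 m[φ2→K] = [15, 9]
r7 m[φ2→R] = [2718912, 8285508]
r7 m[φ3→N] = [22, 21]
r7 m[φ3→H] = [6517980, 4486440]
r7 m[φ3→J] = [3698520, 7305900]
r7 m[φ4→K] = [2, 4]
r7 m[φ5→K] = [7, 5]
r7 m[φ6→N] = [5, 6]
r7 m[φ7→L] = [1, 6]
r7 m[L→φ0] = [1, 6]
r7 m[L→φ7] = [332220, 1778700]
r7 m[K→φ0] = [125580, 206640]
r7 m[K→φ1] = [1470, 8820]
r7 m[K→φ2] = [58604, 1125040]
r7 m[K→φ4] = [439530, 2531340]
r7 m[K→φ5] = [125580, 2025072]
r7 m[R→φ2] = [1, 1]
r7 m[N→φ1] = [110, 126]
r7 m[N→φ3] = [323400, 185220]
r7 m[N→φ6] = [1422960, 648270]
r7 m[H→φ3] = [1, 1]
r7 m[J→φ3] = [1, 1]
r8 m[φ0→L] = [332220, 1778700]
r8 m[φ0→K] = [7, 49]
r8 m[φ1→K] = [598, 1148]
r8 m[φ1→N] = [64680, 30870]
r8 m[φ2→K] = [15, 9]
r8 m[φ2→R] = [2718912, 8285508]
r8 m[φ3→N] = [22, 21]
r8 m[φ3→H] = [6517980, 4486440]
r8 m[φ3→J] = [3698520, 7305900]
r8 m[φ4→K] = [2, 4]
r8 m[φ5→K] = [7, 5]
r8 m[φ6→N] = [5, 6]
r8 m[φ7→L] = [1, 6]
r8 m[L→φ0] = [1, 6]
r8 m[L→φ7] = [332220, 1778700]
r8 m[K→φ0] = [125580, 206640]
r8 m[K→φ1] = [1470, 8820]
r8 m[K→φ2] = [58604, 1125040]
r8 m[K→φ4] = [439530, 2531340]
r8 m[K→φ5] = [125580, 2025072]
r8 m[R→φ2] = [1, 1]
r8 m[N→φ1] = [110, 126]
r8 m[N→φ3] = [323400, 185220]
r8 m[N→φ6] = [1422960, 648270]
r8 m[H→φ3] = [1, 1]
r8 m[J→φ3] = [1, 1]
fixed point reached at round 8
b[R] = ⊗ incoming = [2718912, 8285508]

b[R] = [2718912, 8285508]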